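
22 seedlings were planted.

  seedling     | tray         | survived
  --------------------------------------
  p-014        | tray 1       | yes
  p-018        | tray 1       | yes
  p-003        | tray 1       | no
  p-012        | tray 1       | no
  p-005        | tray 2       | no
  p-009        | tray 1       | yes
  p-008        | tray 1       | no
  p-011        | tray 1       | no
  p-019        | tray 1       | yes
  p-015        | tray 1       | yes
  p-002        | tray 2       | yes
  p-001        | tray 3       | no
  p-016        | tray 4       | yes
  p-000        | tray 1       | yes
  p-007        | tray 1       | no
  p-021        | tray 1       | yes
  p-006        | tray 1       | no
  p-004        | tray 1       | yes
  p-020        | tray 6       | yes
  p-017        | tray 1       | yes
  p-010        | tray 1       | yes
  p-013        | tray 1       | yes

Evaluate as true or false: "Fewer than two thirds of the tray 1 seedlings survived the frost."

'Fewer than two thirds of the tray 1 seedlings survived the frost' holds iff |A ∩ B| / |A| < 2/3.
|A| = 17, |A ∩ B| = 11, |A ∖ B| = 6.
|A ∩ B|/|A| = 11/17, so the statement is true.

True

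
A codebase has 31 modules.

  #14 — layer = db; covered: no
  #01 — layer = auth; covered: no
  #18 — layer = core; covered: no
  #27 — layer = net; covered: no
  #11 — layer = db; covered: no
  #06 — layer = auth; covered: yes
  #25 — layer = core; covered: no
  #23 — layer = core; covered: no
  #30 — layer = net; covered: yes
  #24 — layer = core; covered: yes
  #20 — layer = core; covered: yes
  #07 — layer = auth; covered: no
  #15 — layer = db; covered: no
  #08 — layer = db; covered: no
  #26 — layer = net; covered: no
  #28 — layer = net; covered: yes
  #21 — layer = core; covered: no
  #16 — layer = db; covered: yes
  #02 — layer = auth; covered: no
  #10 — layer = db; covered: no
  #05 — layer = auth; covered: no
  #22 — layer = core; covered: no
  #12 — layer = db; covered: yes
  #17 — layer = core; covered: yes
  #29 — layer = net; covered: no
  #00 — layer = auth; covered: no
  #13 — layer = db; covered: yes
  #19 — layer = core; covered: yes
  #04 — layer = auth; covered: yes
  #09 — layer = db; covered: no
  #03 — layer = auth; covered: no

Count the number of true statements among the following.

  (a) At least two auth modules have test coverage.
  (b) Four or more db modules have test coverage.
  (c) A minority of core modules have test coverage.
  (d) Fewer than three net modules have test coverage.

(a) auth: |A| = 8, |A ∩ B| = 2; needs |A ∩ B| ≥ 2 — true.
(b) db: |A| = 9, |A ∩ B| = 3; needs |A ∩ B| ≥ 4 — false.
(c) core: |A| = 9, |A ∩ B| = 4; needs |A ∩ B| < |A ∖ B| — true.
(d) net: |A| = 5, |A ∩ B| = 2; needs |A ∩ B| < 3 — true.

3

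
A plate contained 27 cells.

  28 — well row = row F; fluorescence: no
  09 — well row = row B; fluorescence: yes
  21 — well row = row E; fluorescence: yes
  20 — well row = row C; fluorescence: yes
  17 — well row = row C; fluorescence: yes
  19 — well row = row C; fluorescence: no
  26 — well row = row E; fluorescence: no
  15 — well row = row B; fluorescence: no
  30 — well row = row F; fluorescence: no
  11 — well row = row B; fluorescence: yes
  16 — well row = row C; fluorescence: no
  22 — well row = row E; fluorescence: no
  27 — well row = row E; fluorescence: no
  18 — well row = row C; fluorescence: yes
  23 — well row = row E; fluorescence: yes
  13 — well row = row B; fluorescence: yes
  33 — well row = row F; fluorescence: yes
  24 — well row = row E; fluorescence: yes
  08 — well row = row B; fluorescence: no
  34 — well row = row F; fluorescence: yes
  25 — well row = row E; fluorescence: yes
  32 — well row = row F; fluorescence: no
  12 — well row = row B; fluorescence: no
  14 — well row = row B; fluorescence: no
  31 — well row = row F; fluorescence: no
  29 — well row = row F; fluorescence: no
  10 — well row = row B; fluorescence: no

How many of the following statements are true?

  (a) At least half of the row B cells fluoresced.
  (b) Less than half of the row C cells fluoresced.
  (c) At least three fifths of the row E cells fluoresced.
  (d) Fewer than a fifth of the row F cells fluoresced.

0

(a) row B: |A| = 8, |A ∩ B| = 3; needs |A ∩ B| ≥ |A ∖ B| — false.
(b) row C: |A| = 5, |A ∩ B| = 3; needs |A ∩ B| < |A ∖ B| — false.
(c) row E: |A| = 7, |A ∩ B| = 4; needs |A ∩ B| / |A| ≥ 3/5 — false.
(d) row F: |A| = 7, |A ∩ B| = 2; needs |A ∩ B| / |A| < 1/5 — false.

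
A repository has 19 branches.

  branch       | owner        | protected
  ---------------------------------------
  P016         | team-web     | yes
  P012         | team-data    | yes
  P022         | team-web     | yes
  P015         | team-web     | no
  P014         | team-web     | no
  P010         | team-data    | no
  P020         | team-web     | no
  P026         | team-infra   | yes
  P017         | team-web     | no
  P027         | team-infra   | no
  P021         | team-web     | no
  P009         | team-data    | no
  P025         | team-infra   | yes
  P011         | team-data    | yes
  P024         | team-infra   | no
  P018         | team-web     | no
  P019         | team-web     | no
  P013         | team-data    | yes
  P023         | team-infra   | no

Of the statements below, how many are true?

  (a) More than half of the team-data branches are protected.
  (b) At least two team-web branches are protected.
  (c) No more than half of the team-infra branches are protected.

(a) team-data: |A| = 5, |A ∩ B| = 3; needs |A ∩ B| > |A ∖ B| — true.
(b) team-web: |A| = 9, |A ∩ B| = 2; needs |A ∩ B| ≥ 2 — true.
(c) team-infra: |A| = 5, |A ∩ B| = 2; needs |A ∩ B| ≤ |A ∖ B| — true.

3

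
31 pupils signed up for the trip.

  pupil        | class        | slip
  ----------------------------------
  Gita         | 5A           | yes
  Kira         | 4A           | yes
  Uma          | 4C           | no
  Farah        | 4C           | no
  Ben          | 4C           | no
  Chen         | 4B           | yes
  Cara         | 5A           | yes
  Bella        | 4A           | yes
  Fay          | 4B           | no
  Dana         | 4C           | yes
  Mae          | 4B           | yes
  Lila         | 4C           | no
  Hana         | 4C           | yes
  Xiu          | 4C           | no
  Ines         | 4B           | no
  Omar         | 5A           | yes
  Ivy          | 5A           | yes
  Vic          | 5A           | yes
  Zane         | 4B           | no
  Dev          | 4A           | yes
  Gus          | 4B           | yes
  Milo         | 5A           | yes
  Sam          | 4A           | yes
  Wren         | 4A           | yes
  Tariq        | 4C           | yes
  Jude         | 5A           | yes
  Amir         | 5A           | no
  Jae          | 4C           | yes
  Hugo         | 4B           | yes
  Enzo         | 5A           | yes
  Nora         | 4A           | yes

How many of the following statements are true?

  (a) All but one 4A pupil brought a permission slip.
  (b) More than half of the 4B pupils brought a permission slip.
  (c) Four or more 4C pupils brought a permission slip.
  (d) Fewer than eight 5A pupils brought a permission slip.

2

(a) 4A: |A| = 6, |A ∩ B| = 6; needs |A ∖ B| = 1 — false.
(b) 4B: |A| = 7, |A ∩ B| = 4; needs |A ∩ B| > |A ∖ B| — true.
(c) 4C: |A| = 9, |A ∩ B| = 4; needs |A ∩ B| ≥ 4 — true.
(d) 5A: |A| = 9, |A ∩ B| = 8; needs |A ∩ B| < 8 — false.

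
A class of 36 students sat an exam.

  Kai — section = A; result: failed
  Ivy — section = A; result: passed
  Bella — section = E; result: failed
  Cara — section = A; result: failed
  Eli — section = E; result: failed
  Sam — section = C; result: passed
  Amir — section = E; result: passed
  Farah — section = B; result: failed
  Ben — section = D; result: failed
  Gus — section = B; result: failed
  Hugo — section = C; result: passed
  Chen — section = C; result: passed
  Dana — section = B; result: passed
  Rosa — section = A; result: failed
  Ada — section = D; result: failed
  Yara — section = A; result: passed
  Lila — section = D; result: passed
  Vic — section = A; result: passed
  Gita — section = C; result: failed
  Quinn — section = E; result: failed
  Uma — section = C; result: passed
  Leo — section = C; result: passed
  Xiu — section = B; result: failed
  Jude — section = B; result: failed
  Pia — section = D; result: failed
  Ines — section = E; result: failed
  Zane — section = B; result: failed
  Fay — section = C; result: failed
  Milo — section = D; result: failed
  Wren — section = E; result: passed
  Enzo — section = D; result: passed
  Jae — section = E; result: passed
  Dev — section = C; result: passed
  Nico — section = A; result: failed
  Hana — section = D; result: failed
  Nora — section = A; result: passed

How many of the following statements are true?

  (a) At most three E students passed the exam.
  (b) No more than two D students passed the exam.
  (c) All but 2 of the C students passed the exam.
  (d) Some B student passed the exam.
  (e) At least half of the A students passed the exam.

5

(a) E: |A| = 7, |A ∩ B| = 3; needs |A ∩ B| ≤ 3 — true.
(b) D: |A| = 7, |A ∩ B| = 2; needs |A ∩ B| ≤ 2 — true.
(c) C: |A| = 8, |A ∩ B| = 6; needs |A ∖ B| = 2 — true.
(d) B: |A| = 6, |A ∩ B| = 1; needs A ∩ B ≠ ∅ (|A ∩ B| ≥ 1) — true.
(e) A: |A| = 8, |A ∩ B| = 4; needs |A ∩ B| ≥ |A ∖ B| — true.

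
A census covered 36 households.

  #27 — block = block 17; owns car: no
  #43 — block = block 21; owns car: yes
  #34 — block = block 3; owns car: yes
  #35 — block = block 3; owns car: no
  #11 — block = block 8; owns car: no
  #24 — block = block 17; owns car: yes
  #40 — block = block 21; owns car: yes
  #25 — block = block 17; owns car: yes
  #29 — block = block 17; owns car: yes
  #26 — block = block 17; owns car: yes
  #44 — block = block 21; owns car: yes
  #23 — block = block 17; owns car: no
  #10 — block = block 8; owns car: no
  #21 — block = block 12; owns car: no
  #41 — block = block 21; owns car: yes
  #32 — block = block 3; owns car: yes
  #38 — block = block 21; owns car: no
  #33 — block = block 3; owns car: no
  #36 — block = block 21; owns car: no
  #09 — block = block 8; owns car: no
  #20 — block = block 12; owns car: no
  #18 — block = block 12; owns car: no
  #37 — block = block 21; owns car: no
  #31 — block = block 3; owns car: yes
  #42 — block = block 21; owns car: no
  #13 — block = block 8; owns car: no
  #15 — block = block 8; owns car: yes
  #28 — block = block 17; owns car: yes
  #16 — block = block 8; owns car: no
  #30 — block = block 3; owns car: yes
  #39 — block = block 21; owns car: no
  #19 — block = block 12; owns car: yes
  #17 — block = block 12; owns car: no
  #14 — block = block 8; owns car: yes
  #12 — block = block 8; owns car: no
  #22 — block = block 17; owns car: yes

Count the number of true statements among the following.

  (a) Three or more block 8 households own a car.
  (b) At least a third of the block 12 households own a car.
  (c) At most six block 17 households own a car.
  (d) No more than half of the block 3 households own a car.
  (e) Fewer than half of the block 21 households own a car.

(a) block 8: |A| = 8, |A ∩ B| = 2; needs |A ∩ B| ≥ 3 — false.
(b) block 12: |A| = 5, |A ∩ B| = 1; needs |A ∩ B| / |A| ≥ 1/3 — false.
(c) block 17: |A| = 8, |A ∩ B| = 6; needs |A ∩ B| ≤ 6 — true.
(d) block 3: |A| = 6, |A ∩ B| = 4; needs |A ∩ B| ≤ |A ∖ B| — false.
(e) block 21: |A| = 9, |A ∩ B| = 4; needs |A ∩ B| < |A ∖ B| — true.

2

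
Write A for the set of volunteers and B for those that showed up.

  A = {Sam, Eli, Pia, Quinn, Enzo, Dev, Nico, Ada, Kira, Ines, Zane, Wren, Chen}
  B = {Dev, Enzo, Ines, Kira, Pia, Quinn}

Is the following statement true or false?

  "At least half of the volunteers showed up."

False

'At least half of the volunteers showed up' holds iff |A ∩ B| ≥ |A ∖ B|.
A (the restrictor) = {Sam, Eli, Pia, Quinn, Enzo, Dev, Nico, Ada, Kira, Ines, Zane, Wren, Chen}, |A| = 13.
A ∩ B = {Pia, Quinn, Enzo, Dev, Kira, Ines}, so |A ∩ B| = 6.
A ∖ B = {Sam, Eli, Nico, Ada, Zane, Wren, Chen}, so |A ∖ B| = 7.
6 < 7, so the statement is false.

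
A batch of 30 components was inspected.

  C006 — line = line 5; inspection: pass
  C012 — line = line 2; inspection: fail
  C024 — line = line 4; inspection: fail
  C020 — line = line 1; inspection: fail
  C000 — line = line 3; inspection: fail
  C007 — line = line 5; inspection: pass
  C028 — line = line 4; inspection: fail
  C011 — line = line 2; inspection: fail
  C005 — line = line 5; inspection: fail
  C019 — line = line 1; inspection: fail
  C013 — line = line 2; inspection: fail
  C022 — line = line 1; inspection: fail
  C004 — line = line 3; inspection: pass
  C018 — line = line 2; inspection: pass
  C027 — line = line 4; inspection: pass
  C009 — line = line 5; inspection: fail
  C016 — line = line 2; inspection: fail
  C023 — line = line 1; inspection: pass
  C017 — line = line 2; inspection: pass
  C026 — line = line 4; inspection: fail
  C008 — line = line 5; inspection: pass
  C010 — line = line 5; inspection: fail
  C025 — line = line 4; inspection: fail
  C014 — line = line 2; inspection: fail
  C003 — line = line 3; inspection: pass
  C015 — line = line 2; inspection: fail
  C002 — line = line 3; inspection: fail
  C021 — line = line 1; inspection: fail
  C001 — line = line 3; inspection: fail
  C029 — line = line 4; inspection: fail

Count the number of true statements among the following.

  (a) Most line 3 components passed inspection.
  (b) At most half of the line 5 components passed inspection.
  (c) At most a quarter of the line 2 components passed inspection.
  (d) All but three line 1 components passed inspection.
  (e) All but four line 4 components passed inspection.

2

(a) line 3: |A| = 5, |A ∩ B| = 2; needs |A ∩ B| > |A ∖ B| — false.
(b) line 5: |A| = 6, |A ∩ B| = 3; needs |A ∩ B| ≤ |A ∖ B| — true.
(c) line 2: |A| = 8, |A ∩ B| = 2; needs |A ∩ B| / |A| ≤ 1/4 — true.
(d) line 1: |A| = 5, |A ∩ B| = 1; needs |A ∖ B| = 3 — false.
(e) line 4: |A| = 6, |A ∩ B| = 1; needs |A ∖ B| = 4 — false.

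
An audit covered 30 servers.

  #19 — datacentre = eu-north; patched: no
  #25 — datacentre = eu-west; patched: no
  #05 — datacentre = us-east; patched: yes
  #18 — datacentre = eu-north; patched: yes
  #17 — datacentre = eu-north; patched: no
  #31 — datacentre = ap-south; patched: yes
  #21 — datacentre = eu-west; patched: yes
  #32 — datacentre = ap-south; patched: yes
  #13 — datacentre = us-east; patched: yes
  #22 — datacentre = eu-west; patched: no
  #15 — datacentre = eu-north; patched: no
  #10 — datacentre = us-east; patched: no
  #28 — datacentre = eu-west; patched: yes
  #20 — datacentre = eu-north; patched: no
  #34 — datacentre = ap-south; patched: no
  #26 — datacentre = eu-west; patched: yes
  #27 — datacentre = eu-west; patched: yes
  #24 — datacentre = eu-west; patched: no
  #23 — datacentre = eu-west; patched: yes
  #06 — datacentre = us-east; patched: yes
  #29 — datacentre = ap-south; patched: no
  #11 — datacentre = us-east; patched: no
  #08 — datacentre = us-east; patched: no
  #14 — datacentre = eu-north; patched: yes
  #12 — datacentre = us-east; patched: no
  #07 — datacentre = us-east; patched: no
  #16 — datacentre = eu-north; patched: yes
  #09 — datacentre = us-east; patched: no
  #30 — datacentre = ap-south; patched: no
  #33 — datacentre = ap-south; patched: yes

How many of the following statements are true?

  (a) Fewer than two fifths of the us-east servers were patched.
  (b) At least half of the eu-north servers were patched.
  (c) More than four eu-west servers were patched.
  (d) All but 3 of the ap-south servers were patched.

(a) us-east: |A| = 9, |A ∩ B| = 3; needs |A ∩ B| / |A| < 2/5 — true.
(b) eu-north: |A| = 7, |A ∩ B| = 3; needs |A ∩ B| ≥ |A ∖ B| — false.
(c) eu-west: |A| = 8, |A ∩ B| = 5; needs |A ∩ B| > 4 — true.
(d) ap-south: |A| = 6, |A ∩ B| = 3; needs |A ∖ B| = 3 — true.

3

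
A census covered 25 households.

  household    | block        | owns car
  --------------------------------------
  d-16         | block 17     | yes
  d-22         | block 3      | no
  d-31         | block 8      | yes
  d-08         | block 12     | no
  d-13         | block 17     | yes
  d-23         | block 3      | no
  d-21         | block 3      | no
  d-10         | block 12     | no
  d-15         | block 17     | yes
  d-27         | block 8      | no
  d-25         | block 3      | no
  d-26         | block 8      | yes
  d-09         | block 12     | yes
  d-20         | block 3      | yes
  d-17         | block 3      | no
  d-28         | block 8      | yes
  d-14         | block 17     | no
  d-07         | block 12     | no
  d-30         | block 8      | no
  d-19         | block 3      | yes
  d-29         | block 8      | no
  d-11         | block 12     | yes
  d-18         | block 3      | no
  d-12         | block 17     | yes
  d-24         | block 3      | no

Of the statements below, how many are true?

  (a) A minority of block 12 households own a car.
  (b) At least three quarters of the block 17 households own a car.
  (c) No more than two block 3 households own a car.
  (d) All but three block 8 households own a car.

4

(a) block 12: |A| = 5, |A ∩ B| = 2; needs |A ∩ B| < |A ∖ B| — true.
(b) block 17: |A| = 5, |A ∩ B| = 4; needs |A ∩ B| / |A| ≥ 3/4 — true.
(c) block 3: |A| = 9, |A ∩ B| = 2; needs |A ∩ B| ≤ 2 — true.
(d) block 8: |A| = 6, |A ∩ B| = 3; needs |A ∖ B| = 3 — true.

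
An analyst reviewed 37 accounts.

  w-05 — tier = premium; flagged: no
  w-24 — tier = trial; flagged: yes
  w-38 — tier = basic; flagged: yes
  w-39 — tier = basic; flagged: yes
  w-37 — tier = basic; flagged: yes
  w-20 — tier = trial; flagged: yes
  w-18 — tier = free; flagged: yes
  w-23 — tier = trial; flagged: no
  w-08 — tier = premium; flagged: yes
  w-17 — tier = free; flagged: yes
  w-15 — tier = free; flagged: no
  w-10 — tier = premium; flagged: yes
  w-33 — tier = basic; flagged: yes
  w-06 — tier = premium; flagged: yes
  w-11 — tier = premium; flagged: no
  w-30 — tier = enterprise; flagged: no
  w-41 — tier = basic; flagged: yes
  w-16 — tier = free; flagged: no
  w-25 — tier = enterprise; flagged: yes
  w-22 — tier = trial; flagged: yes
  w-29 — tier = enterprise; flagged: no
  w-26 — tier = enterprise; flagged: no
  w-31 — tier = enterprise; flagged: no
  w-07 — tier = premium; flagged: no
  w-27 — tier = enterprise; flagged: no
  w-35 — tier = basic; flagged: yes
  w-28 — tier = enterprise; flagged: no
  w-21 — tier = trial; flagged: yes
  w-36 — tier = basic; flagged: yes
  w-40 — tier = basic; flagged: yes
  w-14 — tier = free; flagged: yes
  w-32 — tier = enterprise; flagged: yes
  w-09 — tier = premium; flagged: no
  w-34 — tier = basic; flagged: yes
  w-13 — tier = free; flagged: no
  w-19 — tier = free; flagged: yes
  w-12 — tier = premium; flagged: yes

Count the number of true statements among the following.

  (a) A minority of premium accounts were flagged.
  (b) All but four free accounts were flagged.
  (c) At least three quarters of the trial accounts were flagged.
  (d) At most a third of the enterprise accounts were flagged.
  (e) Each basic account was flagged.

(a) premium: |A| = 8, |A ∩ B| = 4; needs |A ∩ B| < |A ∖ B| — false.
(b) free: |A| = 7, |A ∩ B| = 4; needs |A ∖ B| = 4 — false.
(c) trial: |A| = 5, |A ∩ B| = 4; needs |A ∩ B| / |A| ≥ 3/4 — true.
(d) enterprise: |A| = 8, |A ∩ B| = 2; needs |A ∩ B| / |A| ≤ 1/3 — true.
(e) basic: |A| = 9, |A ∩ B| = 9; needs A ⊆ B, i.e. every element of A is in B (|A ∖ B| = 0) — true.

3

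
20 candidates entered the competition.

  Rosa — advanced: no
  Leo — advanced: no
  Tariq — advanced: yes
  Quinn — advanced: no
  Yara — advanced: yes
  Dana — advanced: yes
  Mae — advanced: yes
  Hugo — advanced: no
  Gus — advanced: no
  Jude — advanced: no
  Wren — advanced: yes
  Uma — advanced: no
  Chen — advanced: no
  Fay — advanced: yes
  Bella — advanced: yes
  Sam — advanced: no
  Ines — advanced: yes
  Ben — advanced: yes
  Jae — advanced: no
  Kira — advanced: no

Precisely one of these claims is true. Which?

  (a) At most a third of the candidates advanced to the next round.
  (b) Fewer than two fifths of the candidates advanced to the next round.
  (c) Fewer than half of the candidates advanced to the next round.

(c)

|A| = 20, |A ∩ B| = 9, |A ∖ B| = 11.
(a) requires |A ∩ B| / |A| ≤ 1/3: false.
(b) requires |A ∩ B| / |A| < 2/5: false.
(c) requires |A ∩ B| < |A ∖ B|: true.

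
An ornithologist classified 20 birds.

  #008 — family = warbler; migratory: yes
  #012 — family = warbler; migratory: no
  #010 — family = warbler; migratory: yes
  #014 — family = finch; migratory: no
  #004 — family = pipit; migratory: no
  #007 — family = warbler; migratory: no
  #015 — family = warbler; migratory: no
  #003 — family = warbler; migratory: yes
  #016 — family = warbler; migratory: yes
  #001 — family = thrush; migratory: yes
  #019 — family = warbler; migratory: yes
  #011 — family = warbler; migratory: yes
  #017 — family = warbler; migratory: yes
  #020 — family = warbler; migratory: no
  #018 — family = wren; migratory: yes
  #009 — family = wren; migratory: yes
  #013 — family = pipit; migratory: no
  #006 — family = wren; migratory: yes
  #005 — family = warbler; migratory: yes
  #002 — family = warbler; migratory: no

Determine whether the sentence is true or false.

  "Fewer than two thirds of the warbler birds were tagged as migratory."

True

Truth condition: |A ∩ B| / |A| < 2/3.
A (the restrictor) = {#008, #012, #010, #007, #015, #003, #016, #019, #011, #017, #020, #005, #002}, |A| = 13.
A ∩ B = {#008, #010, #003, #016, #019, #011, #017, #005}, so |A ∩ B| = 8.
A ∖ B = {#012, #007, #015, #020, #002}, so |A ∖ B| = 5.
|A ∩ B|/|A| = 8/13, so the statement is true.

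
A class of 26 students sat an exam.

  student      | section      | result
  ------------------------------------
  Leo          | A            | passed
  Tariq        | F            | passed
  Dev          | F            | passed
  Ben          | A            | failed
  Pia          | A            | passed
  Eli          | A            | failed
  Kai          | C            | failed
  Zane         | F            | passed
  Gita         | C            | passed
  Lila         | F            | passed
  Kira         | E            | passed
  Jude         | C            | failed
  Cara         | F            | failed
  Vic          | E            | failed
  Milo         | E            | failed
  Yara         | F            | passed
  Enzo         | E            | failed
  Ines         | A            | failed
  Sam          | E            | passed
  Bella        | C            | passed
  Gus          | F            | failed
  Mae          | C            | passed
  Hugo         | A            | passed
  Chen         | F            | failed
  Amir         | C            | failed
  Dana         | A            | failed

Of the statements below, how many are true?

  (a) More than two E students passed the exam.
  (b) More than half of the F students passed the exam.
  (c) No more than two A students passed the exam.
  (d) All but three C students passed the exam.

(a) E: |A| = 5, |A ∩ B| = 2; needs |A ∩ B| > 2 — false.
(b) F: |A| = 8, |A ∩ B| = 5; needs |A ∩ B| > |A ∖ B| — true.
(c) A: |A| = 7, |A ∩ B| = 3; needs |A ∩ B| ≤ 2 — false.
(d) C: |A| = 6, |A ∩ B| = 3; needs |A ∖ B| = 3 — true.

2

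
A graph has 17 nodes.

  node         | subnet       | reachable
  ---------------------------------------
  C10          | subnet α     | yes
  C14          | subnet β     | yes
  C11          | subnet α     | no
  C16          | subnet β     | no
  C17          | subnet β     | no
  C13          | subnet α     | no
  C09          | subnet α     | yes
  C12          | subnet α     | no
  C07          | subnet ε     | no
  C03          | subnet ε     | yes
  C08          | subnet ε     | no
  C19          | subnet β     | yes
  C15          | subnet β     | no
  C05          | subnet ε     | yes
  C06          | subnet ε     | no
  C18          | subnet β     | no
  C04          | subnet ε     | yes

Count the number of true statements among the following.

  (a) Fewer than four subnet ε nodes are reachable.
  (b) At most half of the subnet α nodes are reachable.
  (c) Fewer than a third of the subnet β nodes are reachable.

2

(a) subnet ε: |A| = 6, |A ∩ B| = 3; needs |A ∩ B| < 4 — true.
(b) subnet α: |A| = 5, |A ∩ B| = 2; needs |A ∩ B| ≤ |A ∖ B| — true.
(c) subnet β: |A| = 6, |A ∩ B| = 2; needs |A ∩ B| / |A| < 1/3 — false.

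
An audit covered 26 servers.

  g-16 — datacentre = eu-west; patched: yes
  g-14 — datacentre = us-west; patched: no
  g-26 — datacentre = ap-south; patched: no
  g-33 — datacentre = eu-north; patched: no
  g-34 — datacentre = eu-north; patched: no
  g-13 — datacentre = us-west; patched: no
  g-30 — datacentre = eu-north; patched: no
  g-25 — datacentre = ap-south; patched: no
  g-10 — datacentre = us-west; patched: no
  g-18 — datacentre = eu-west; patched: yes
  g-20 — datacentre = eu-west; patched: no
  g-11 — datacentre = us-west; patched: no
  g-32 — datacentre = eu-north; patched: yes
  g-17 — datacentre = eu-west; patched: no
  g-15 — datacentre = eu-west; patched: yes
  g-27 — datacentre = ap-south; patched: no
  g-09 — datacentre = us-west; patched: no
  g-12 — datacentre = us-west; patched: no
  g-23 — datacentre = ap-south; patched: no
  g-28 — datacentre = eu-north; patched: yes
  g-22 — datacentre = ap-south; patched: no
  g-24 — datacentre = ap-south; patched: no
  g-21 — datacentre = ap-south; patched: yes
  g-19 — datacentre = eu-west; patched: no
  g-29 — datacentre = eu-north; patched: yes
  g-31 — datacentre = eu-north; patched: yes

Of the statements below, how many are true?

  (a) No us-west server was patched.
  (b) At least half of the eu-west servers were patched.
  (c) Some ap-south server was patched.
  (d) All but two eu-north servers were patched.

(a) us-west: |A| = 6, |A ∩ B| = 0; needs A ∩ B = ∅ (|A ∩ B| = 0) — true.
(b) eu-west: |A| = 6, |A ∩ B| = 3; needs |A ∩ B| ≥ |A ∖ B| — true.
(c) ap-south: |A| = 7, |A ∩ B| = 1; needs A ∩ B ≠ ∅ (|A ∩ B| ≥ 1) — true.
(d) eu-north: |A| = 7, |A ∩ B| = 4; needs |A ∖ B| = 2 — false.

3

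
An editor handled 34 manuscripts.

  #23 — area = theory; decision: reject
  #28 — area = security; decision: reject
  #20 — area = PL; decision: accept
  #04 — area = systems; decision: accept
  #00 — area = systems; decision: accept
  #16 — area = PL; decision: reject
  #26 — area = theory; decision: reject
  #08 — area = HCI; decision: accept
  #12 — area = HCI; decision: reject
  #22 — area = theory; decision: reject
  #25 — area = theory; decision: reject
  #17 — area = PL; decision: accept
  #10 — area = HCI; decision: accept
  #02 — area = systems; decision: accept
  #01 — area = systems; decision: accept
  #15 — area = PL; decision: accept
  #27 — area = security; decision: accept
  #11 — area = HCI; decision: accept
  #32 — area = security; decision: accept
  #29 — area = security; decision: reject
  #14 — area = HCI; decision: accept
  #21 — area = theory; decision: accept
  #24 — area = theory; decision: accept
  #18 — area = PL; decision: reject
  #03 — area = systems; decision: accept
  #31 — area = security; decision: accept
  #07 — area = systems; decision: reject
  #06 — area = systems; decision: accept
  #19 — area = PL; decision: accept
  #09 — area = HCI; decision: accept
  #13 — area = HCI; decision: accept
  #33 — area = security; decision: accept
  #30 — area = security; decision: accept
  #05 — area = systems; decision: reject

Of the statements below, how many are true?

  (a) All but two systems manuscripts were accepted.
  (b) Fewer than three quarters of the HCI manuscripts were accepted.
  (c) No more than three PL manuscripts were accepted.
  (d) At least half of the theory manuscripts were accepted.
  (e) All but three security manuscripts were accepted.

(a) systems: |A| = 8, |A ∩ B| = 6; needs |A ∖ B| = 2 — true.
(b) HCI: |A| = 7, |A ∩ B| = 6; needs |A ∩ B| / |A| < 3/4 — false.
(c) PL: |A| = 6, |A ∩ B| = 4; needs |A ∩ B| ≤ 3 — false.
(d) theory: |A| = 6, |A ∩ B| = 2; needs |A ∩ B| ≥ |A ∖ B| — false.
(e) security: |A| = 7, |A ∩ B| = 5; needs |A ∖ B| = 3 — false.

1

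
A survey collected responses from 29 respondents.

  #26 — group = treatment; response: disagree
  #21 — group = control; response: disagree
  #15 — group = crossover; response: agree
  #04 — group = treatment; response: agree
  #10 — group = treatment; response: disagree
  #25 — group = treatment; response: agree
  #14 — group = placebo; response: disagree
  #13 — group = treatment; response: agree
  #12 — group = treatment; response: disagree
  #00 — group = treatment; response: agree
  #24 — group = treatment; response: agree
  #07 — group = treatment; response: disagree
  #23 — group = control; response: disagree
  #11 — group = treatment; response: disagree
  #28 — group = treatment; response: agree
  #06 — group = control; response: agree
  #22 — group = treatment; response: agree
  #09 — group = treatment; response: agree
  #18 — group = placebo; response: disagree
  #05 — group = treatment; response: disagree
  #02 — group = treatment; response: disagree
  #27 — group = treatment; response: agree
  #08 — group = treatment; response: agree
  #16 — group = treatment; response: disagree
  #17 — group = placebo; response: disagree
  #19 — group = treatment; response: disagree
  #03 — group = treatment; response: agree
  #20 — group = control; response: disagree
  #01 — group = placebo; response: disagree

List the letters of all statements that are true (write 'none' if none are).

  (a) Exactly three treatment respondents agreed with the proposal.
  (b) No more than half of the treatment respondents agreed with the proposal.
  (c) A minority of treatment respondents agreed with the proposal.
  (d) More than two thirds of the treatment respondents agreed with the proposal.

|A| = 20, |A ∩ B| = 11, |A ∖ B| = 9.
(a) |A ∩ B| = 3: fails.
(b) |A ∩ B| ≤ |A ∖ B|: fails.
(c) |A ∩ B| < |A ∖ B|: fails.
(d) |A ∩ B| / |A| > 2/3: fails.

none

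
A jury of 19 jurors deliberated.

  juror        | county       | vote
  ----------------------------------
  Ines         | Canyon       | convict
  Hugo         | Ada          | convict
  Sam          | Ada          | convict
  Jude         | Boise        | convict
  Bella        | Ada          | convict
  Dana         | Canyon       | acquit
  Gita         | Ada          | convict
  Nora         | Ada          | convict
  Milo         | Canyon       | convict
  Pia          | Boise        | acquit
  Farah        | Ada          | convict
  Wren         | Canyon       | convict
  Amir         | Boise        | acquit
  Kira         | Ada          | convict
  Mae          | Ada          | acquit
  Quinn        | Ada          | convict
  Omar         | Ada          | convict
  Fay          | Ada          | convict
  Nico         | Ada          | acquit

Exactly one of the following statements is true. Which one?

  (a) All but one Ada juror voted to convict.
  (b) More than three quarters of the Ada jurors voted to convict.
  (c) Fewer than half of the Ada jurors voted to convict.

|A| = 12, |A ∩ B| = 10, |A ∖ B| = 2.
(a) requires |A ∖ B| = 1: false.
(b) requires |A ∩ B| / |A| > 3/4: true.
(c) requires |A ∩ B| < |A ∖ B|: false.

(b)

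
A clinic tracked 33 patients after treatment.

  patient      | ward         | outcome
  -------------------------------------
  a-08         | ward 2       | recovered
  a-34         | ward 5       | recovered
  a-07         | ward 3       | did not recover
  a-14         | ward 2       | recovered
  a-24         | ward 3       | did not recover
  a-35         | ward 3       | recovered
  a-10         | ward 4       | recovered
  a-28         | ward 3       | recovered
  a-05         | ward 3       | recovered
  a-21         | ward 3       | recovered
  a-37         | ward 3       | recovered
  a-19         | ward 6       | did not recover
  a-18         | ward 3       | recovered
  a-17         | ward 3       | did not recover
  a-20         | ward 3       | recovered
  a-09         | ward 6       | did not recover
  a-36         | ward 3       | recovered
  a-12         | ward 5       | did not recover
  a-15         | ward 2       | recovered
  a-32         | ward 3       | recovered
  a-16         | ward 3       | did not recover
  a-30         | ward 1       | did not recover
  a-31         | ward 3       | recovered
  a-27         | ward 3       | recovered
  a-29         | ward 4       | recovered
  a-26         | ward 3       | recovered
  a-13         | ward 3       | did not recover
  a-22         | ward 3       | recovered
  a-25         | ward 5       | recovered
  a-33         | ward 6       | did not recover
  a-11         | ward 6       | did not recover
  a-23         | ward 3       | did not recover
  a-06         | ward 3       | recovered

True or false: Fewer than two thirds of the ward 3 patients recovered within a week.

False

The determiner here denotes the relation: |A ∩ B| / |A| < 2/3.
|A| = 20, |A ∩ B| = 14, |A ∖ B| = 6.
|A ∩ B|/|A| = 14/20, so the statement is false.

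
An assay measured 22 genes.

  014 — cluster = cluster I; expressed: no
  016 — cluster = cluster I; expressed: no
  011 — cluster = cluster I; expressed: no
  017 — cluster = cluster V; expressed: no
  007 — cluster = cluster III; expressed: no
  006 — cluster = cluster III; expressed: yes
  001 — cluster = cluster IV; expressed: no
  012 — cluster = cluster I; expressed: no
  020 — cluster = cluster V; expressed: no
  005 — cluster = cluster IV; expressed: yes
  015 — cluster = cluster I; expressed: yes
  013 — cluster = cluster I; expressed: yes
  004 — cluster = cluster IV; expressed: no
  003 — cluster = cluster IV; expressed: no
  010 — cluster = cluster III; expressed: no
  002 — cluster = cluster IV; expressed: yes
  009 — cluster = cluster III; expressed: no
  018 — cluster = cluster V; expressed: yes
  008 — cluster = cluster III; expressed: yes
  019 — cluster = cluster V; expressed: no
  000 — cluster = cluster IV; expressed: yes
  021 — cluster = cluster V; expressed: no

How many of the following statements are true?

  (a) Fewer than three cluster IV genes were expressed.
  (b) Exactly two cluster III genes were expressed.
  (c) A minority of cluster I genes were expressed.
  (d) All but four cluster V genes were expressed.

(a) cluster IV: |A| = 6, |A ∩ B| = 3; needs |A ∩ B| < 3 — false.
(b) cluster III: |A| = 5, |A ∩ B| = 2; needs |A ∩ B| = 2 — true.
(c) cluster I: |A| = 6, |A ∩ B| = 2; needs |A ∩ B| < |A ∖ B| — true.
(d) cluster V: |A| = 5, |A ∩ B| = 1; needs |A ∖ B| = 4 — true.

3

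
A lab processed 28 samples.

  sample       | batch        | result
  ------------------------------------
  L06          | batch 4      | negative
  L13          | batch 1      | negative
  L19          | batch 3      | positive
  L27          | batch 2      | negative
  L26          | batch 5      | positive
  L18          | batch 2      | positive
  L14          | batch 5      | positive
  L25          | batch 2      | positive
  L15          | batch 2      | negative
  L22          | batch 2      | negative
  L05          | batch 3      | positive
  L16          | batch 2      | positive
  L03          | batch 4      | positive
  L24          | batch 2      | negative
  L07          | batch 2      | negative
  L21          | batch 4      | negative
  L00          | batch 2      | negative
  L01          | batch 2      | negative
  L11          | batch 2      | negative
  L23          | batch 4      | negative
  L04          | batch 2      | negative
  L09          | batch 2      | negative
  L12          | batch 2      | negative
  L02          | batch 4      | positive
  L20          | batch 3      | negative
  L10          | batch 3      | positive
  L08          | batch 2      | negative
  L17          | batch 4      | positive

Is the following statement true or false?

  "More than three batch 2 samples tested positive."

'More than three batch 2 samples tested positive' holds iff |A ∩ B| > 3.
|A| = 15, |A ∩ B| = 3, |A ∖ B| = 12.
|A ∩ B| = 3, so the statement is false.

False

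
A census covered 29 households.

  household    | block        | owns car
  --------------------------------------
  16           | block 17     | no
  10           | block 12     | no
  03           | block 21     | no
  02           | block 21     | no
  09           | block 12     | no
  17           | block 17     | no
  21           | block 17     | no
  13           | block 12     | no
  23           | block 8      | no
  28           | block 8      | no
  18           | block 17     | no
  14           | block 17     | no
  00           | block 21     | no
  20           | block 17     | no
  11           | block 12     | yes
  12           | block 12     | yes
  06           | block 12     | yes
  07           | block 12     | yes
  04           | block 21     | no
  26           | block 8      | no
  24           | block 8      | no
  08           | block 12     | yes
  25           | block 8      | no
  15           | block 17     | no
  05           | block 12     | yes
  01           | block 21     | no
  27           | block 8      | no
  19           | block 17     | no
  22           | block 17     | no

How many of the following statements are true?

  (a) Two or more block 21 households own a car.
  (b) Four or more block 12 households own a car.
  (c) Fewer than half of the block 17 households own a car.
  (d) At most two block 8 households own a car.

3

(a) block 21: |A| = 5, |A ∩ B| = 0; needs |A ∩ B| ≥ 2 — false.
(b) block 12: |A| = 9, |A ∩ B| = 6; needs |A ∩ B| ≥ 4 — true.
(c) block 17: |A| = 9, |A ∩ B| = 0; needs |A ∩ B| < |A ∖ B| — true.
(d) block 8: |A| = 6, |A ∩ B| = 0; needs |A ∩ B| ≤ 2 — true.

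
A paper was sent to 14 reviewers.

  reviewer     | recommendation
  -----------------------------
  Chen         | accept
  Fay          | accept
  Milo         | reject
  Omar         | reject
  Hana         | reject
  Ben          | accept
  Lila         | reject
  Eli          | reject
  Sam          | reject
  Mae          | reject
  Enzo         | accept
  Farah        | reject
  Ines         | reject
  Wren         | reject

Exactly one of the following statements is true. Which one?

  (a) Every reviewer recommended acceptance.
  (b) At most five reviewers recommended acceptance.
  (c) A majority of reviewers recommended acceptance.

(b)

|A| = 14, |A ∩ B| = 4, |A ∖ B| = 10.
(a) requires A ⊆ B, i.e. every element of A is in B (|A ∖ B| = 0): false.
(b) requires |A ∩ B| ≤ 5: true.
(c) requires |A ∩ B| > |A ∖ B|: false.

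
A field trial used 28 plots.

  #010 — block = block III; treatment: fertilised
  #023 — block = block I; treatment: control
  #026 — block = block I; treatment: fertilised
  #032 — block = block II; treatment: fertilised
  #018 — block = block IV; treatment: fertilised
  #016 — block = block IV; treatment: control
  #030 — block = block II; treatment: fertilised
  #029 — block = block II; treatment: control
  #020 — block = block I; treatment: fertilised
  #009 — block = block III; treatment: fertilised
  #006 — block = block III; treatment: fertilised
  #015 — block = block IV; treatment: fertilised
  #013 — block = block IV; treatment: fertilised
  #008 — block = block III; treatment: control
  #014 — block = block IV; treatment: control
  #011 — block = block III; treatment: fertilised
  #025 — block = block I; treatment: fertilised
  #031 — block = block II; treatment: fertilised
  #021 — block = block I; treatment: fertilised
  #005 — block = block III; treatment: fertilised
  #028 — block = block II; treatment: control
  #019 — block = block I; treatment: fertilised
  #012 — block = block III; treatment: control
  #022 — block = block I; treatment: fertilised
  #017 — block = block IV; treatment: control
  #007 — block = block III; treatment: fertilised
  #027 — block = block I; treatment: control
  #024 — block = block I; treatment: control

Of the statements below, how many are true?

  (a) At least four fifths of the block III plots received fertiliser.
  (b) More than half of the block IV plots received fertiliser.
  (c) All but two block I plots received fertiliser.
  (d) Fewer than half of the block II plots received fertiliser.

(a) block III: |A| = 8, |A ∩ B| = 6; needs |A ∩ B| / |A| ≥ 4/5 — false.
(b) block IV: |A| = 6, |A ∩ B| = 3; needs |A ∩ B| > |A ∖ B| — false.
(c) block I: |A| = 9, |A ∩ B| = 6; needs |A ∖ B| = 2 — false.
(d) block II: |A| = 5, |A ∩ B| = 3; needs |A ∩ B| < |A ∖ B| — false.

0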